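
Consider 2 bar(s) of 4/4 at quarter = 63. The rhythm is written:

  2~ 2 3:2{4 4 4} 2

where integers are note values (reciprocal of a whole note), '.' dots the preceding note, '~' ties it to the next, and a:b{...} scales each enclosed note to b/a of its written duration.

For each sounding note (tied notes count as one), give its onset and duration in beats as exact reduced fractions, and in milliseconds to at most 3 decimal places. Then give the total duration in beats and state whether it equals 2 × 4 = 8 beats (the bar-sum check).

1) 0.0ms=0b +3809.524ms=4b
2) 3809.524ms=4b +634.921ms=2/3b
3) 4444.444ms=14/3b +634.921ms=2/3b
4) 5079.365ms=16/3b +634.921ms=2/3b
5) 5714.286ms=6b +1904.762ms=2b
Σ=8b of 8 (63bpm 4/4) — PASS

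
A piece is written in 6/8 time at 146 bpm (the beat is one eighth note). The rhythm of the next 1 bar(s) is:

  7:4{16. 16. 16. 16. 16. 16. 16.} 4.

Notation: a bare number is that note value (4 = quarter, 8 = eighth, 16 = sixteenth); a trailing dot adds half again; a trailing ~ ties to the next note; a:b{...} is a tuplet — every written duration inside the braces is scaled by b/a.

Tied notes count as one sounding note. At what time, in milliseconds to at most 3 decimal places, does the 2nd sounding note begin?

note 2 onset = 3/7b = 176.125ms

1. 0.0ms @ 0 + 176.125ms (3/7)
2. 176.125ms @ 3/7 + 176.125ms (3/7)
3. 352.25ms @ 6/7 + 176.125ms (3/7)
4. 528.376ms @ 9/7 + 176.125ms (3/7)
5. 704.501ms @ 12/7 + 176.125ms (3/7)
6. 880.626ms @ 15/7 + 176.125ms (3/7)
7. 1056.751ms @ 18/7 + 176.125ms (3/7)
8. 1232.877ms @ 3 + 1232.877ms (3)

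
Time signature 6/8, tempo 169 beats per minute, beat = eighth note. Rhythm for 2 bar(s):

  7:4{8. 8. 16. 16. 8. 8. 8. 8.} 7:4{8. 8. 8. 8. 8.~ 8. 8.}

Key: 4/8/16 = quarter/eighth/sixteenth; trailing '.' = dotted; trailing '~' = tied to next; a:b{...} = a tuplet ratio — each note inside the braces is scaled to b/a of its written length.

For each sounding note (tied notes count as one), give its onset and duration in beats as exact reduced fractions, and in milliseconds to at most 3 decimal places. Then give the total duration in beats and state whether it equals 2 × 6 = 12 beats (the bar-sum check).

1) 0.0ms=0b +304.311ms=6/7b
2) 304.311ms=6/7b +304.311ms=6/7b
3) 608.622ms=12/7b +152.156ms=3/7b
4) 760.778ms=15/7b +152.156ms=3/7b
5) 912.933ms=18/7b +304.311ms=6/7b
6) 1217.244ms=24/7b +304.311ms=6/7b
7) 1521.555ms=30/7b +304.311ms=6/7b
8) 1825.866ms=36/7b +304.311ms=6/7b
9) 2130.178ms=6b +304.311ms=6/7b
10) 2434.489ms=48/7b +304.311ms=6/7b
11) 2738.8ms=54/7b +304.311ms=6/7b
12) 3043.111ms=60/7b +304.311ms=6/7b
13) 3347.422ms=66/7b +608.622ms=12/7b
14) 3956.044ms=78/7b +304.311ms=6/7b
Σ=12b of 12 (169bpm 6/8) — PASS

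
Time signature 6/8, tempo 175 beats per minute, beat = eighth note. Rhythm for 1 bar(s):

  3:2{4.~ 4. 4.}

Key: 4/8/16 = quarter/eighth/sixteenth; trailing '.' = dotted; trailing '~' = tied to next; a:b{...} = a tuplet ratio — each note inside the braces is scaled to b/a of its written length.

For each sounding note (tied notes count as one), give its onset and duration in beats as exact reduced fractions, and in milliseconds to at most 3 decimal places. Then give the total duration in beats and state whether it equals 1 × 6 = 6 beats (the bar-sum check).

1) 0.0ms=0b +1371.429ms=4b
2) 1371.429ms=4b +685.714ms=2b
Σ=6b of 6 (175bpm 6/8) — PASS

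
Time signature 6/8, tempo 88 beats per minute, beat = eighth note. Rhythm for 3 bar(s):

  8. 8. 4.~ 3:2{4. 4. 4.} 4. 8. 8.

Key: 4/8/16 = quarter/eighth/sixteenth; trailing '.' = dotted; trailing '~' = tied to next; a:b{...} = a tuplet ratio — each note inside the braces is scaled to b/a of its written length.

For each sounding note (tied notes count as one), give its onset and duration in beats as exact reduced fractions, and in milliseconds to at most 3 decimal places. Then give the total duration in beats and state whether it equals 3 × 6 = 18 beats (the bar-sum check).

1) 0.0ms=0b +1022.727ms=3/2b
2) 1022.727ms=3/2b +1022.727ms=3/2b
3) 2045.455ms=3b +3409.091ms=5b
4) 5454.545ms=8b +1363.636ms=2b
5) 6818.182ms=10b +1363.636ms=2b
6) 8181.818ms=12b +2045.455ms=3b
7) 10227.273ms=15b +1022.727ms=3/2b
8) 11250.0ms=33/2b +1022.727ms=3/2b
Σ=18b of 18 (88bpm 6/8) — PASS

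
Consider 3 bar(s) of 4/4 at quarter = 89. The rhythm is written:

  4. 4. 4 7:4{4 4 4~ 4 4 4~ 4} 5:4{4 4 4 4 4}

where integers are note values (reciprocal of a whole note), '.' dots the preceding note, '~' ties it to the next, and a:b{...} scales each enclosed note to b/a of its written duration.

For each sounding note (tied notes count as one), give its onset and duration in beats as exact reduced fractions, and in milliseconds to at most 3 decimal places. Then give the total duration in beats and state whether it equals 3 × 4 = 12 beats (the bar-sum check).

1) 0.0ms=0b +1011.236ms=3/2b
2) 1011.236ms=3/2b +1011.236ms=3/2b
3) 2022.472ms=3b +674.157ms=1b
4) 2696.629ms=4b +385.233ms=4/7b
5) 3081.862ms=32/7b +385.233ms=4/7b
6) 3467.095ms=36/7b +770.465ms=8/7b
7) 4237.56ms=44/7b +385.233ms=4/7b
8) 4622.793ms=48/7b +770.465ms=8/7b
9) 5393.258ms=8b +539.326ms=4/5b
10) 5932.584ms=44/5b +539.326ms=4/5b
11) 6471.91ms=48/5b +539.326ms=4/5b
12) 7011.236ms=52/5b +539.326ms=4/5b
13) 7550.562ms=56/5b +539.326ms=4/5b
Σ=12b of 12 (89bpm 4/4) — PASS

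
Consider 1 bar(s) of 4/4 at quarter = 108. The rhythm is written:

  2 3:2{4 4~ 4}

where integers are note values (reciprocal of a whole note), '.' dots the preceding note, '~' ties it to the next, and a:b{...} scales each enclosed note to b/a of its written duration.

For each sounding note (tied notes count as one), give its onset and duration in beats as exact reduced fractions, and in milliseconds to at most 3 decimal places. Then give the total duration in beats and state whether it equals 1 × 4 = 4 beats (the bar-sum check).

1) 0.0ms=0b +1111.111ms=2b
2) 1111.111ms=2b +370.37ms=2/3b
3) 1481.481ms=8/3b +740.741ms=4/3b
Σ=4b of 4 (108bpm 4/4) — PASS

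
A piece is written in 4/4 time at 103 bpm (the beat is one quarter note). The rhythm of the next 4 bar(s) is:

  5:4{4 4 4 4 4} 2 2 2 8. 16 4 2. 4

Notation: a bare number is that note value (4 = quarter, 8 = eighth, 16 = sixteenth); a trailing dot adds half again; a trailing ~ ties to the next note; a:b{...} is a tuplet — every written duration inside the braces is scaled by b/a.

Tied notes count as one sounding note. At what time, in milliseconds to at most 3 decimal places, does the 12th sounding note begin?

note 12 onset = 12b = 6990.291ms

1. 0.0ms @ 0 + 466.019ms (4/5)
2. 466.019ms @ 4/5 + 466.019ms (4/5)
3. 932.039ms @ 8/5 + 466.019ms (4/5)
4. 1398.058ms @ 12/5 + 466.019ms (4/5)
5. 1864.078ms @ 16/5 + 466.019ms (4/5)
6. 2330.097ms @ 4 + 1165.049ms (2)
7. 3495.146ms @ 6 + 1165.049ms (2)
8. 4660.194ms @ 8 + 1165.049ms (2)
9. 5825.243ms @ 10 + 436.893ms (3/4)
10. 6262.136ms @ 43/4 + 145.631ms (1/4)
11. 6407.767ms @ 11 + 582.524ms (1)
12. 6990.291ms @ 12 + 1747.573ms (3)
13. 8737.864ms @ 15 + 582.524ms (1)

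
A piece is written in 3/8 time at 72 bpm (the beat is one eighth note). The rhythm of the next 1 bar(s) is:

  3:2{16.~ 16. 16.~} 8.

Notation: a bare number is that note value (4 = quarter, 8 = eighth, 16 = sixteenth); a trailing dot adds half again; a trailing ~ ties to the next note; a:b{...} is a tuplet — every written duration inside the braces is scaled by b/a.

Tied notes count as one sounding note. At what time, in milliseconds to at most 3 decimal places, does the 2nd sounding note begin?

note 2 onset = 1b = 833.333ms

1. 0.0ms @ 0 + 833.333ms (1)
2. 833.333ms @ 1 + 1666.667ms (2)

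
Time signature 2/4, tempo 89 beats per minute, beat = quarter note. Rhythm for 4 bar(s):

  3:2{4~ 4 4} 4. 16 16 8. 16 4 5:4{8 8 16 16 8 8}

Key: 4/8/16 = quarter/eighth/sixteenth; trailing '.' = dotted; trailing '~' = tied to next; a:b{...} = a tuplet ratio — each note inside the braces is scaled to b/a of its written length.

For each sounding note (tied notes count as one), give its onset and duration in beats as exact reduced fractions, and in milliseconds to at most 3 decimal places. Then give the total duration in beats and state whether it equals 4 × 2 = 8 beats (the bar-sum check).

1) 0.0ms=0b +898.876ms=4/3b
2) 898.876ms=4/3b +449.438ms=2/3b
3) 1348.315ms=2b +1011.236ms=3/2b
4) 2359.551ms=7/2b +168.539ms=1/4b
5) 2528.09ms=15/4b +168.539ms=1/4b
6) 2696.629ms=4b +505.618ms=3/4b
7) 3202.247ms=19/4b +168.539ms=1/4b
8) 3370.787ms=5b +674.157ms=1b
9) 4044.944ms=6b +269.663ms=2/5b
10) 4314.607ms=32/5b +269.663ms=2/5b
11) 4584.27ms=34/5b +134.831ms=1/5b
12) 4719.101ms=7b +134.831ms=1/5b
13) 4853.933ms=36/5b +269.663ms=2/5b
14) 5123.596ms=38/5b +269.663ms=2/5b
Σ=8b of 8 (89bpm 2/4) — PASS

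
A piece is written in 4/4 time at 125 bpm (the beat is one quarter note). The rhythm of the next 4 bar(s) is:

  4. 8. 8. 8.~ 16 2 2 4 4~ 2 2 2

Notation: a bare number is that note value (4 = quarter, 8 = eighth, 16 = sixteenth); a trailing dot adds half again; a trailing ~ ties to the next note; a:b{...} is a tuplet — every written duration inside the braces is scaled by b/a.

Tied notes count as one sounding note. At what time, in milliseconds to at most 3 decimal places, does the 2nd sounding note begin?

1. 0.0ms @ 0 + 720.0ms (3/2)
2. 720.0ms @ 3/2 + 360.0ms (3/4)
3. 1080.0ms @ 9/4 + 360.0ms (3/4)
4. 1440.0ms @ 3 + 480.0ms (1)
5. 1920.0ms @ 4 + 960.0ms (2)
6. 2880.0ms @ 6 + 960.0ms (2)
7. 3840.0ms @ 8 + 480.0ms (1)
8. 4320.0ms @ 9 + 1440.0ms (3)
9. 5760.0ms @ 12 + 960.0ms (2)
10. 6720.0ms @ 14 + 960.0ms (2)

note 2 onset = 3/2b = 720.0ms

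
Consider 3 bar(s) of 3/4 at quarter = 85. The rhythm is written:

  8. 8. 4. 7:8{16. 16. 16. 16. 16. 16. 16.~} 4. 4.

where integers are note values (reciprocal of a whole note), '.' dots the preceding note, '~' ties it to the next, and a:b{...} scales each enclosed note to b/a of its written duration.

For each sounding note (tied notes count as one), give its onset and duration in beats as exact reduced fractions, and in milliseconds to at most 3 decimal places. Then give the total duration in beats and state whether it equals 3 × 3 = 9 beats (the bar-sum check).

1) 0.0ms=0b +529.412ms=3/4b
2) 529.412ms=3/4b +529.412ms=3/4b
3) 1058.824ms=3/2b +1058.824ms=3/2b
4) 2117.647ms=3b +302.521ms=3/7b
5) 2420.168ms=24/7b +302.521ms=3/7b
6) 2722.689ms=27/7b +302.521ms=3/7b
7) 3025.21ms=30/7b +302.521ms=3/7b
8) 3327.731ms=33/7b +302.521ms=3/7b
9) 3630.252ms=36/7b +302.521ms=3/7b
10) 3932.773ms=39/7b +1361.345ms=27/14b
11) 5294.118ms=15/2b +1058.824ms=3/2b
Σ=9b of 9 (85bpm 3/4) — PASS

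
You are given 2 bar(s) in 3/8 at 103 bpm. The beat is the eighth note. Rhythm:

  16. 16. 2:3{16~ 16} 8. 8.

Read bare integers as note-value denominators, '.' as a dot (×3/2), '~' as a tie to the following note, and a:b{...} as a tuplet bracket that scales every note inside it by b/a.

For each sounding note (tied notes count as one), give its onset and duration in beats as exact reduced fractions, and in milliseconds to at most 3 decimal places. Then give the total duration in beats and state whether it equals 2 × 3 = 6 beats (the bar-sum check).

1) 0.0ms=0b +436.893ms=3/4b
2) 436.893ms=3/4b +436.893ms=3/4b
3) 873.786ms=3/2b +873.786ms=3/2b
4) 1747.573ms=3b +873.786ms=3/2b
5) 2621.359ms=9/2b +873.786ms=3/2b
Σ=6b of 6 (103bpm 3/8) — PASS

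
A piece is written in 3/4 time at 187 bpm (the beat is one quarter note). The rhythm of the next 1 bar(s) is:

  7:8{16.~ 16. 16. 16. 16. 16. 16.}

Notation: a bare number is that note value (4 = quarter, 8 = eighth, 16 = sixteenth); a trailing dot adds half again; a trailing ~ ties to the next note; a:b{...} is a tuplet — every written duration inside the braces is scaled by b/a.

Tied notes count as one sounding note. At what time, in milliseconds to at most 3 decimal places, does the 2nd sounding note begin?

note 2 onset = 6/7b = 275.019ms

1. 0.0ms @ 0 + 275.019ms (6/7)
2. 275.019ms @ 6/7 + 137.51ms (3/7)
3. 412.529ms @ 9/7 + 137.51ms (3/7)
4. 550.038ms @ 12/7 + 137.51ms (3/7)
5. 687.548ms @ 15/7 + 137.51ms (3/7)
6. 825.057ms @ 18/7 + 137.51ms (3/7)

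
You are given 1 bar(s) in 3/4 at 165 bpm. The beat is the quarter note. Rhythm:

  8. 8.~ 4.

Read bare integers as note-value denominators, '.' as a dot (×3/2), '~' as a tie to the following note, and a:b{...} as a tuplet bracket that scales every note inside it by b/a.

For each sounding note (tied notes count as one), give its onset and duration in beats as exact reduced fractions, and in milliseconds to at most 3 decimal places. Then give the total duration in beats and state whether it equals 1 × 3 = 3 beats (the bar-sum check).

1) 0.0ms=0b +272.727ms=3/4b
2) 272.727ms=3/4b +818.182ms=9/4b
Σ=3b of 3 (165bpm 3/4) — PASS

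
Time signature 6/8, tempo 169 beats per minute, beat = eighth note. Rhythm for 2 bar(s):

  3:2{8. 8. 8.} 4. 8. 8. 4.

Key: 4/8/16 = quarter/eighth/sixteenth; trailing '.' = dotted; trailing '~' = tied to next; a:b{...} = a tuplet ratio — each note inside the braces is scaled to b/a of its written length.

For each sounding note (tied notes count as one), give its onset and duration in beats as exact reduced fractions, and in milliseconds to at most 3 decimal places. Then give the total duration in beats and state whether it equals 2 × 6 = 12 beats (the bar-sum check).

1) 0.0ms=0b +355.03ms=1b
2) 355.03ms=1b +355.03ms=1b
3) 710.059ms=2b +355.03ms=1b
4) 1065.089ms=3b +1065.089ms=3b
5) 2130.178ms=6b +532.544ms=3/2b
6) 2662.722ms=15/2b +532.544ms=3/2b
7) 3195.266ms=9b +1065.089ms=3b
Σ=12b of 12 (169bpm 6/8) — PASS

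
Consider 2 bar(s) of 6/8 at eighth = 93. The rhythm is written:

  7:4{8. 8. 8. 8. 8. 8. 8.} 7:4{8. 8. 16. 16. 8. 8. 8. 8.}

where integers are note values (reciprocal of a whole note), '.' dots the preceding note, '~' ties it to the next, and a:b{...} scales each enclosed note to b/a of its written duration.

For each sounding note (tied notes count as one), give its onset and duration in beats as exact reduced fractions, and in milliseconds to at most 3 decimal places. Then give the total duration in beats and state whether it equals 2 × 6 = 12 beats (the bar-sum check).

1) 0.0ms=0b +552.995ms=6/7b
2) 552.995ms=6/7b +552.995ms=6/7b
3) 1105.991ms=12/7b +552.995ms=6/7b
4) 1658.986ms=18/7b +552.995ms=6/7b
5) 2211.982ms=24/7b +552.995ms=6/7b
6) 2764.977ms=30/7b +552.995ms=6/7b
7) 3317.972ms=36/7b +552.995ms=6/7b
8) 3870.968ms=6b +552.995ms=6/7b
9) 4423.963ms=48/7b +552.995ms=6/7b
10) 4976.959ms=54/7b +276.498ms=3/7b
11) 5253.456ms=57/7b +276.498ms=3/7b
12) 5529.954ms=60/7b +552.995ms=6/7b
13) 6082.949ms=66/7b +552.995ms=6/7b
14) 6635.945ms=72/7b +552.995ms=6/7b
15) 7188.94ms=78/7b +552.995ms=6/7b
Σ=12b of 12 (93bpm 6/8) — PASS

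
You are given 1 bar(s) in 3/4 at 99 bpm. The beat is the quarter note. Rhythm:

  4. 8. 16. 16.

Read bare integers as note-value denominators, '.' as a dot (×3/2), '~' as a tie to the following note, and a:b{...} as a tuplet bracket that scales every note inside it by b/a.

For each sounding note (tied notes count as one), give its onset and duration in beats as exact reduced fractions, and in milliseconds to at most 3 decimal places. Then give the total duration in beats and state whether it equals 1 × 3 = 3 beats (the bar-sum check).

1) 0.0ms=0b +909.091ms=3/2b
2) 909.091ms=3/2b +454.545ms=3/4b
3) 1363.636ms=9/4b +227.273ms=3/8b
4) 1590.909ms=21/8b +227.273ms=3/8b
Σ=3b of 3 (99bpm 3/4) — PASS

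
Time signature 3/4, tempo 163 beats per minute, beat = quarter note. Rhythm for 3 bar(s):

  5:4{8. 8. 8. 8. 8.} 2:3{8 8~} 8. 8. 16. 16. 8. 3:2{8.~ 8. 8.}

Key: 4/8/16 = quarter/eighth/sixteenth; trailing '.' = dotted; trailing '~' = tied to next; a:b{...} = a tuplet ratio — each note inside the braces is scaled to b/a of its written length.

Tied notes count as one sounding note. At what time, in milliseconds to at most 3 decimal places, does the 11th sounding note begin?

note 11 onset = 27/4b = 2484.663ms

1. 0.0ms @ 0 + 220.859ms (3/5)
2. 220.859ms @ 3/5 + 220.859ms (3/5)
3. 441.718ms @ 6/5 + 220.859ms (3/5)
4. 662.577ms @ 9/5 + 220.859ms (3/5)
5. 883.436ms @ 12/5 + 220.859ms (3/5)
6. 1104.294ms @ 3 + 276.074ms (3/4)
7. 1380.368ms @ 15/4 + 552.147ms (3/2)
8. 1932.515ms @ 21/4 + 276.074ms (3/4)
9. 2208.589ms @ 6 + 138.037ms (3/8)
10. 2346.626ms @ 51/8 + 138.037ms (3/8)
11. 2484.663ms @ 27/4 + 276.074ms (3/4)
12. 2760.736ms @ 15/2 + 368.098ms (1)
13. 3128.834ms @ 17/2 + 184.049ms (1/2)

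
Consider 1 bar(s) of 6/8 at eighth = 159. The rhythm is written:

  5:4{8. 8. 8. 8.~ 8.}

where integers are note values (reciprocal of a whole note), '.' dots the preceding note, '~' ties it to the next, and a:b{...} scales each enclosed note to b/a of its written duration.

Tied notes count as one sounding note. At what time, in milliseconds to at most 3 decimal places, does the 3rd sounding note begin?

1. 0.0ms @ 0 + 452.83ms (6/5)
2. 452.83ms @ 6/5 + 452.83ms (6/5)
3. 905.66ms @ 12/5 + 452.83ms (6/5)
4. 1358.491ms @ 18/5 + 905.66ms (12/5)

note 3 onset = 12/5b = 905.66ms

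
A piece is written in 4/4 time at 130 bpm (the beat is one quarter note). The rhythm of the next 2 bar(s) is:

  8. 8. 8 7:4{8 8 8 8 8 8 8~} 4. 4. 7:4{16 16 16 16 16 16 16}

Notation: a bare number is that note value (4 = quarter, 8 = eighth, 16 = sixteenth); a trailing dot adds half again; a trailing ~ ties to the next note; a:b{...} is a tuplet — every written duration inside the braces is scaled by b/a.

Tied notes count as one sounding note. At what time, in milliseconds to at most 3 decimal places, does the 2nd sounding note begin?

1. 0.0ms @ 0 + 346.154ms (3/4)
2. 346.154ms @ 3/4 + 346.154ms (3/4)
3. 692.308ms @ 3/2 + 230.769ms (1/2)
4. 923.077ms @ 2 + 131.868ms (2/7)
5. 1054.945ms @ 16/7 + 131.868ms (2/7)
6. 1186.813ms @ 18/7 + 131.868ms (2/7)
7. 1318.681ms @ 20/7 + 131.868ms (2/7)
8. 1450.549ms @ 22/7 + 131.868ms (2/7)
9. 1582.418ms @ 24/7 + 131.868ms (2/7)
10. 1714.286ms @ 26/7 + 824.176ms (25/14)
11. 2538.462ms @ 11/2 + 692.308ms (3/2)
12. 3230.769ms @ 7 + 65.934ms (1/7)
13. 3296.703ms @ 50/7 + 65.934ms (1/7)
14. 3362.637ms @ 51/7 + 65.934ms (1/7)
15. 3428.571ms @ 52/7 + 65.934ms (1/7)
16. 3494.505ms @ 53/7 + 65.934ms (1/7)
17. 3560.44ms @ 54/7 + 65.934ms (1/7)
18. 3626.374ms @ 55/7 + 65.934ms (1/7)

note 2 onset = 3/4b = 346.154ms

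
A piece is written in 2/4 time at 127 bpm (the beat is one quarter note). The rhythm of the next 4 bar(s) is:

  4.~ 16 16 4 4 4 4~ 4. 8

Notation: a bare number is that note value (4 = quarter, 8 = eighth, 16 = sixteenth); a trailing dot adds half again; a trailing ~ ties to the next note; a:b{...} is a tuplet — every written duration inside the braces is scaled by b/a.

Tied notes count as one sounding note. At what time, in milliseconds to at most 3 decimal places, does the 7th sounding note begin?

note 7 onset = 15/2b = 3543.307ms

1. 0.0ms @ 0 + 826.772ms (7/4)
2. 826.772ms @ 7/4 + 118.11ms (1/4)
3. 944.882ms @ 2 + 472.441ms (1)
4. 1417.323ms @ 3 + 472.441ms (1)
5. 1889.764ms @ 4 + 472.441ms (1)
6. 2362.205ms @ 5 + 1181.102ms (5/2)
7. 3543.307ms @ 15/2 + 236.22ms (1/2)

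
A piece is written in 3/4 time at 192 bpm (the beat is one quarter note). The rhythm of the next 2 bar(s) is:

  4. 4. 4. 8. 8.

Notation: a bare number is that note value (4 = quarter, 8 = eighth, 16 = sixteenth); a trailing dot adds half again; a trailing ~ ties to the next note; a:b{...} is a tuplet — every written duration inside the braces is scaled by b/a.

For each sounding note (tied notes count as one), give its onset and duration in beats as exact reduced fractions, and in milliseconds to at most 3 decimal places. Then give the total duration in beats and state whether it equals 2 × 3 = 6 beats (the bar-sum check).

1) 0.0ms=0b +468.75ms=3/2b
2) 468.75ms=3/2b +468.75ms=3/2b
3) 937.5ms=3b +468.75ms=3/2b
4) 1406.25ms=9/2b +234.375ms=3/4b
5) 1640.625ms=21/4b +234.375ms=3/4b
Σ=6b of 6 (192bpm 3/4) — PASS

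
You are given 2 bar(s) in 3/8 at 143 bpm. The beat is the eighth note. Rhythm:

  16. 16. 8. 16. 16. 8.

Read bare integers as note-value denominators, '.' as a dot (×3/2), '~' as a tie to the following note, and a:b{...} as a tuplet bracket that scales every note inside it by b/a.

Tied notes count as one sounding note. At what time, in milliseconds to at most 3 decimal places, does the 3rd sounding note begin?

1. 0.0ms @ 0 + 314.685ms (3/4)
2. 314.685ms @ 3/4 + 314.685ms (3/4)
3. 629.371ms @ 3/2 + 629.371ms (3/2)
4. 1258.741ms @ 3 + 314.685ms (3/4)
5. 1573.427ms @ 15/4 + 314.685ms (3/4)
6. 1888.112ms @ 9/2 + 629.371ms (3/2)

note 3 onset = 3/2b = 629.371ms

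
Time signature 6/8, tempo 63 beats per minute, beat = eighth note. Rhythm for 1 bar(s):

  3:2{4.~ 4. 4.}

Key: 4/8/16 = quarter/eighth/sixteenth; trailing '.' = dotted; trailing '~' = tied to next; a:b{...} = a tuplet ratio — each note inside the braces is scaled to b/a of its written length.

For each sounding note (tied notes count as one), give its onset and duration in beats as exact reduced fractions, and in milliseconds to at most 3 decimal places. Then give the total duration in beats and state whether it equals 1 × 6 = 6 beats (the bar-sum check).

1) 0.0ms=0b +3809.524ms=4b
2) 3809.524ms=4b +1904.762ms=2b
Σ=6b of 6 (63bpm 6/8) — PASS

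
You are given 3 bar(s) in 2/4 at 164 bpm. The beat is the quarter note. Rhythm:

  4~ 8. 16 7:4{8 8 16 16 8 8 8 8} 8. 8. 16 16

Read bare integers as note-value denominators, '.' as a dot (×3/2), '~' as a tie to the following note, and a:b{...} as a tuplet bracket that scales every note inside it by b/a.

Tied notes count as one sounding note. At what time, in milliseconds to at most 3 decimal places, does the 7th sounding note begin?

1. 0.0ms @ 0 + 640.244ms (7/4)
2. 640.244ms @ 7/4 + 91.463ms (1/4)
3. 731.707ms @ 2 + 104.53ms (2/7)
4. 836.237ms @ 16/7 + 104.53ms (2/7)
5. 940.767ms @ 18/7 + 52.265ms (1/7)
6. 993.031ms @ 19/7 + 52.265ms (1/7)
7. 1045.296ms @ 20/7 + 104.53ms (2/7)
8. 1149.826ms @ 22/7 + 104.53ms (2/7)
9. 1254.355ms @ 24/7 + 104.53ms (2/7)
10. 1358.885ms @ 26/7 + 104.53ms (2/7)
11. 1463.415ms @ 4 + 274.39ms (3/4)
12. 1737.805ms @ 19/4 + 274.39ms (3/4)
13. 2012.195ms @ 11/2 + 91.463ms (1/4)
14. 2103.659ms @ 23/4 + 91.463ms (1/4)

note 7 onset = 20/7b = 1045.296ms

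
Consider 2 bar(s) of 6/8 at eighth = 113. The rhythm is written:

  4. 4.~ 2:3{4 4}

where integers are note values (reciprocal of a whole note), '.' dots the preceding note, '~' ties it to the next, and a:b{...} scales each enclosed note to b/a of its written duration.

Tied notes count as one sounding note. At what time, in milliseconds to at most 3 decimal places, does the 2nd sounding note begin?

1. 0.0ms @ 0 + 1592.92ms (3)
2. 1592.92ms @ 3 + 3185.841ms (6)
3. 4778.761ms @ 9 + 1592.92ms (3)

note 2 onset = 3b = 1592.92ms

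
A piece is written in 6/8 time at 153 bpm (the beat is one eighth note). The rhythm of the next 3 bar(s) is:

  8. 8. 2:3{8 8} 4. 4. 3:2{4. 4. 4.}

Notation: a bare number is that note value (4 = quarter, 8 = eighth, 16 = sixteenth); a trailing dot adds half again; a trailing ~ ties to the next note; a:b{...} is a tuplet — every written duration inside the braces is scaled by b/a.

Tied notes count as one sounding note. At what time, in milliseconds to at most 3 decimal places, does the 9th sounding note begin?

note 9 onset = 16b = 6274.51ms

1. 0.0ms @ 0 + 588.235ms (3/2)
2. 588.235ms @ 3/2 + 588.235ms (3/2)
3. 1176.471ms @ 3 + 588.235ms (3/2)
4. 1764.706ms @ 9/2 + 588.235ms (3/2)
5. 2352.941ms @ 6 + 1176.471ms (3)
6. 3529.412ms @ 9 + 1176.471ms (3)
7. 4705.882ms @ 12 + 784.314ms (2)
8. 5490.196ms @ 14 + 784.314ms (2)
9. 6274.51ms @ 16 + 784.314ms (2)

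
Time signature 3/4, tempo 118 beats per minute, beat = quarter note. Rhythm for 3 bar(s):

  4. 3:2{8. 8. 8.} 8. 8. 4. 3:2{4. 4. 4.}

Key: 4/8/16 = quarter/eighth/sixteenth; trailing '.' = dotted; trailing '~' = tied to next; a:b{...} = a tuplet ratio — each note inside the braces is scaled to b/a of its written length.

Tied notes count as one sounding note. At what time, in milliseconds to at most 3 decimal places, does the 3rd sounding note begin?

1. 0.0ms @ 0 + 762.712ms (3/2)
2. 762.712ms @ 3/2 + 254.237ms (1/2)
3. 1016.949ms @ 2 + 254.237ms (1/2)
4. 1271.186ms @ 5/2 + 254.237ms (1/2)
5. 1525.424ms @ 3 + 381.356ms (3/4)
6. 1906.78ms @ 15/4 + 381.356ms (3/4)
7. 2288.136ms @ 9/2 + 762.712ms (3/2)
8. 3050.847ms @ 6 + 508.475ms (1)
9. 3559.322ms @ 7 + 508.475ms (1)
10. 4067.797ms @ 8 + 508.475ms (1)

note 3 onset = 2b = 1016.949ms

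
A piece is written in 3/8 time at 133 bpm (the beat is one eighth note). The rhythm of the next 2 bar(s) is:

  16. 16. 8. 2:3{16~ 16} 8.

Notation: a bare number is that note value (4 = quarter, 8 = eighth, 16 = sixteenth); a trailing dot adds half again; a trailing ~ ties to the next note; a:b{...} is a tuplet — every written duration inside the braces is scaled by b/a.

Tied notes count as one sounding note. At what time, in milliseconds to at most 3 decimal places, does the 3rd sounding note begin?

1. 0.0ms @ 0 + 338.346ms (3/4)
2. 338.346ms @ 3/4 + 338.346ms (3/4)
3. 676.692ms @ 3/2 + 676.692ms (3/2)
4. 1353.383ms @ 3 + 676.692ms (3/2)
5. 2030.075ms @ 9/2 + 676.692ms (3/2)

note 3 onset = 3/2b = 676.692ms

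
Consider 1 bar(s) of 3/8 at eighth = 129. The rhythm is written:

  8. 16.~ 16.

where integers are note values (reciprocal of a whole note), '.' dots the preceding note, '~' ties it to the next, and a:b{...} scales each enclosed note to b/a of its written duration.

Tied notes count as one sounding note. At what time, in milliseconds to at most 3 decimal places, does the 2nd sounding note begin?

1. 0.0ms @ 0 + 697.674ms (3/2)
2. 697.674ms @ 3/2 + 697.674ms (3/2)

note 2 onset = 3/2b = 697.674ms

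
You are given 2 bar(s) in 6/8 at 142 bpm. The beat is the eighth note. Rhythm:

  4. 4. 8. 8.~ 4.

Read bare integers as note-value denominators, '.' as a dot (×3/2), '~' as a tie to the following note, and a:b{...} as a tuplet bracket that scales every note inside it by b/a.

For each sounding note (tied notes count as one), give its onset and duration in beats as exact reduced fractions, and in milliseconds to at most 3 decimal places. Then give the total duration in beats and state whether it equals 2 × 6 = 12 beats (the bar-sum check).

1) 0.0ms=0b +1267.606ms=3b
2) 1267.606ms=3b +1267.606ms=3b
3) 2535.211ms=6b +633.803ms=3/2b
4) 3169.014ms=15/2b +1901.408ms=9/2b
Σ=12b of 12 (142bpm 6/8) — PASS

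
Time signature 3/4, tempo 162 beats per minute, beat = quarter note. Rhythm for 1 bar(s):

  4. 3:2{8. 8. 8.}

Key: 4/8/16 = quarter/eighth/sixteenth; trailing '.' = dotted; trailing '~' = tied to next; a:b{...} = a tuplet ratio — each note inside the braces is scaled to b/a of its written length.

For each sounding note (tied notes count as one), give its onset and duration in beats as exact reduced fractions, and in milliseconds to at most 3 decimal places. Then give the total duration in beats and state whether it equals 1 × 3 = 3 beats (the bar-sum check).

1) 0.0ms=0b +555.556ms=3/2b
2) 555.556ms=3/2b +185.185ms=1/2b
3) 740.741ms=2b +185.185ms=1/2b
4) 925.926ms=5/2b +185.185ms=1/2b
Σ=3b of 3 (162bpm 3/4) — PASS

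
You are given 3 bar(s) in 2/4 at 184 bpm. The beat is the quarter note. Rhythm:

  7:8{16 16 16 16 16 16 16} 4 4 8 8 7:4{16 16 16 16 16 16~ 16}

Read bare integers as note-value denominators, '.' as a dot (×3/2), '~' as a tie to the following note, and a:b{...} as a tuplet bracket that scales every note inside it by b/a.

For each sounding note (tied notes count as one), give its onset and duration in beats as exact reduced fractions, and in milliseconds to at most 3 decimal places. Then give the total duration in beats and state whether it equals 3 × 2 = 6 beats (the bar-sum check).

1) 0.0ms=0b +93.168ms=2/7b
2) 93.168ms=2/7b +93.168ms=2/7b
3) 186.335ms=4/7b +93.168ms=2/7b
4) 279.503ms=6/7b +93.168ms=2/7b
5) 372.671ms=8/7b +93.168ms=2/7b
6) 465.839ms=10/7b +93.168ms=2/7b
7) 559.006ms=12/7b +93.168ms=2/7b
8) 652.174ms=2b +326.087ms=1b
9) 978.261ms=3b +326.087ms=1b
10) 1304.348ms=4b +163.043ms=1/2b
11) 1467.391ms=9/2b +163.043ms=1/2b
12) 1630.435ms=5b +46.584ms=1/7b
13) 1677.019ms=36/7b +46.584ms=1/7b
14) 1723.602ms=37/7b +46.584ms=1/7b
15) 1770.186ms=38/7b +46.584ms=1/7b
16) 1816.77ms=39/7b +46.584ms=1/7b
17) 1863.354ms=40/7b +93.168ms=2/7b
Σ=6b of 6 (184bpm 2/4) — PASS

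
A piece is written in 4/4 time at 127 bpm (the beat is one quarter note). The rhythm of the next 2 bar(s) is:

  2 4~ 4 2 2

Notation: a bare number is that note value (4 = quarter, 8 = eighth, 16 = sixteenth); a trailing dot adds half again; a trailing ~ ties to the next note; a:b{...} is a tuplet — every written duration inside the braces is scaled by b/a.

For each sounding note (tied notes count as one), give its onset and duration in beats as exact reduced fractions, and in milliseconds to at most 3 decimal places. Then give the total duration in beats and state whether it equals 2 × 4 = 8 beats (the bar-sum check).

1) 0.0ms=0b +944.882ms=2b
2) 944.882ms=2b +944.882ms=2b
3) 1889.764ms=4b +944.882ms=2b
4) 2834.646ms=6b +944.882ms=2b
Σ=8b of 8 (127bpm 4/4) — PASS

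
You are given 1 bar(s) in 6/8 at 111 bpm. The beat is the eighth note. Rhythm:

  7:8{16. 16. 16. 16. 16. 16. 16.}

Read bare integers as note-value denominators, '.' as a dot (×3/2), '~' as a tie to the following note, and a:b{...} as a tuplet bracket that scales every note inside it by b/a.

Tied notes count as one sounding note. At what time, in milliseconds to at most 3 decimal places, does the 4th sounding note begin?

note 4 onset = 18/7b = 1389.961ms

1. 0.0ms @ 0 + 463.32ms (6/7)
2. 463.32ms @ 6/7 + 463.32ms (6/7)
3. 926.641ms @ 12/7 + 463.32ms (6/7)
4. 1389.961ms @ 18/7 + 463.32ms (6/7)
5. 1853.282ms @ 24/7 + 463.32ms (6/7)
6. 2316.602ms @ 30/7 + 463.32ms (6/7)
7. 2779.923ms @ 36/7 + 463.32ms (6/7)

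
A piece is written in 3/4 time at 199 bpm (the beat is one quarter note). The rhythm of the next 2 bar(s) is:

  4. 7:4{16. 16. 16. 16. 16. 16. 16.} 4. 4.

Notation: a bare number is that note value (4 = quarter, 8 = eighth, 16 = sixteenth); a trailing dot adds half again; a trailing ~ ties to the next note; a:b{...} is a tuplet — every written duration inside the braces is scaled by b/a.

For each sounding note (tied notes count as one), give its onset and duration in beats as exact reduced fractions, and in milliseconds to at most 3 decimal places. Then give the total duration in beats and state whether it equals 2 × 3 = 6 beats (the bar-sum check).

1) 0.0ms=0b +452.261ms=3/2b
2) 452.261ms=3/2b +64.609ms=3/14b
3) 516.87ms=12/7b +64.609ms=3/14b
4) 581.479ms=27/14b +64.609ms=3/14b
5) 646.088ms=15/7b +64.609ms=3/14b
6) 710.696ms=33/14b +64.609ms=3/14b
7) 775.305ms=18/7b +64.609ms=3/14b
8) 839.914ms=39/14b +64.609ms=3/14b
9) 904.523ms=3b +452.261ms=3/2b
10) 1356.784ms=9/2b +452.261ms=3/2b
Σ=6b of 6 (199bpm 3/4) — PASS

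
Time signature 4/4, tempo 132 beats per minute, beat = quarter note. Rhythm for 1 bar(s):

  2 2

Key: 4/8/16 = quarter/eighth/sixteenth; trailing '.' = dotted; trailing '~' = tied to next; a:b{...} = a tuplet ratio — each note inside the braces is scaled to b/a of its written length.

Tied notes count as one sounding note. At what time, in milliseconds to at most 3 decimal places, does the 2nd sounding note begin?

1. 0.0ms @ 0 + 909.091ms (2)
2. 909.091ms @ 2 + 909.091ms (2)

note 2 onset = 2b = 909.091ms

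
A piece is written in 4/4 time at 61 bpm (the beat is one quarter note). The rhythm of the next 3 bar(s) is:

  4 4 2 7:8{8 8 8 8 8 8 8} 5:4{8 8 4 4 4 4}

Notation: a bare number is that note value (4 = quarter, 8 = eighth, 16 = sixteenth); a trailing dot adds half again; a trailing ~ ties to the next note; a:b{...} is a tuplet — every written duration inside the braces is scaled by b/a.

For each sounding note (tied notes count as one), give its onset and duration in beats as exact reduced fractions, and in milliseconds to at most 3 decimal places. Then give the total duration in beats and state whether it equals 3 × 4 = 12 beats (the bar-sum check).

1) 0.0ms=0b +983.607ms=1b
2) 983.607ms=1b +983.607ms=1b
3) 1967.213ms=2b +1967.213ms=2b
4) 3934.426ms=4b +562.061ms=4/7b
5) 4496.487ms=32/7b +562.061ms=4/7b
6) 5058.548ms=36/7b +562.061ms=4/7b
7) 5620.609ms=40/7b +562.061ms=4/7b
8) 6182.67ms=44/7b +562.061ms=4/7b
9) 6744.731ms=48/7b +562.061ms=4/7b
10) 7306.792ms=52/7b +562.061ms=4/7b
11) 7868.852ms=8b +393.443ms=2/5b
12) 8262.295ms=42/5b +393.443ms=2/5b
13) 8655.738ms=44/5b +786.885ms=4/5b
14) 9442.623ms=48/5b +786.885ms=4/5b
15) 10229.508ms=52/5b +786.885ms=4/5b
16) 11016.393ms=56/5b +786.885ms=4/5b
Σ=12b of 12 (61bpm 4/4) — PASS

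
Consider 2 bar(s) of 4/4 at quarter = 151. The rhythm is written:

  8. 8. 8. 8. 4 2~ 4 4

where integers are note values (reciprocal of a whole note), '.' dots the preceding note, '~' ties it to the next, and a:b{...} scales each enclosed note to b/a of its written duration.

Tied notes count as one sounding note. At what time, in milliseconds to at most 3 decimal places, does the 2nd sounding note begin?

note 2 onset = 3/4b = 298.013ms

1. 0.0ms @ 0 + 298.013ms (3/4)
2. 298.013ms @ 3/4 + 298.013ms (3/4)
3. 596.026ms @ 3/2 + 298.013ms (3/4)
4. 894.04ms @ 9/4 + 298.013ms (3/4)
5. 1192.053ms @ 3 + 397.351ms (1)
6. 1589.404ms @ 4 + 1192.053ms (3)
7. 2781.457ms @ 7 + 397.351ms (1)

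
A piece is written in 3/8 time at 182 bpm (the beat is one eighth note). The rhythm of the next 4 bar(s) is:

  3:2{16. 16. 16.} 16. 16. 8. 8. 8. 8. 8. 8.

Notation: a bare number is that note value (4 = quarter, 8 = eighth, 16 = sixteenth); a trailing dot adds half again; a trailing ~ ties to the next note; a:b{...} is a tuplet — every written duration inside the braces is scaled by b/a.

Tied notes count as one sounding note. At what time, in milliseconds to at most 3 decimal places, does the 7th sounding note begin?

1. 0.0ms @ 0 + 164.835ms (1/2)
2. 164.835ms @ 1/2 + 164.835ms (1/2)
3. 329.67ms @ 1 + 164.835ms (1/2)
4. 494.505ms @ 3/2 + 247.253ms (3/4)
5. 741.758ms @ 9/4 + 247.253ms (3/4)
6. 989.011ms @ 3 + 494.505ms (3/2)
7. 1483.516ms @ 9/2 + 494.505ms (3/2)
8. 1978.022ms @ 6 + 494.505ms (3/2)
9. 2472.527ms @ 15/2 + 494.505ms (3/2)
10. 2967.033ms @ 9 + 494.505ms (3/2)
11. 3461.538ms @ 21/2 + 494.505ms (3/2)

note 7 onset = 9/2b = 1483.516ms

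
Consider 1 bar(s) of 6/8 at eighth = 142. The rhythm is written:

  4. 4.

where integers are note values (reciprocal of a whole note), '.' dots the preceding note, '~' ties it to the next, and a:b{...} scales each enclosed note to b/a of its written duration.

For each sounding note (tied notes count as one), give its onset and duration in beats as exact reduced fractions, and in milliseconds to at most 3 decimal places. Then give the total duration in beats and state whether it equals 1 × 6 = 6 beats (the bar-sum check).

1) 0.0ms=0b +1267.606ms=3b
2) 1267.606ms=3b +1267.606ms=3b
Σ=6b of 6 (142bpm 6/8) — PASS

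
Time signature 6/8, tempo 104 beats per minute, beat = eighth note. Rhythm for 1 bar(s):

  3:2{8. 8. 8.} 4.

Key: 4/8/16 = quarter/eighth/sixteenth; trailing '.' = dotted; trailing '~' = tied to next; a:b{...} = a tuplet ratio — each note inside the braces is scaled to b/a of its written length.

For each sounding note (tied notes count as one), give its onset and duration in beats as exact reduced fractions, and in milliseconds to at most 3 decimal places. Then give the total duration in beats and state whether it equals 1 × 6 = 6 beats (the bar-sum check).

1) 0.0ms=0b +576.923ms=1b
2) 576.923ms=1b +576.923ms=1b
3) 1153.846ms=2b +576.923ms=1b
4) 1730.769ms=3b +1730.769ms=3b
Σ=6b of 6 (104bpm 6/8) — PASS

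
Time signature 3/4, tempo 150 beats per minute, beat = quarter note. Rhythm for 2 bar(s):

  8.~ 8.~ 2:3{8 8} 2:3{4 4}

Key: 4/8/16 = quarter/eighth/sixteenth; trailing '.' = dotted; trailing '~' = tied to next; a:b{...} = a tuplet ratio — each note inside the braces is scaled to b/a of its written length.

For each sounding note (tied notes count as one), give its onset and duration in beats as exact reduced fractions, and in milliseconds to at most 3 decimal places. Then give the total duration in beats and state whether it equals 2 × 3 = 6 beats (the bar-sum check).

1) 0.0ms=0b +900.0ms=9/4b
2) 900.0ms=9/4b +300.0ms=3/4b
3) 1200.0ms=3b +600.0ms=3/2b
4) 1800.0ms=9/2b +600.0ms=3/2b
Σ=6b of 6 (150bpm 3/4) — PASS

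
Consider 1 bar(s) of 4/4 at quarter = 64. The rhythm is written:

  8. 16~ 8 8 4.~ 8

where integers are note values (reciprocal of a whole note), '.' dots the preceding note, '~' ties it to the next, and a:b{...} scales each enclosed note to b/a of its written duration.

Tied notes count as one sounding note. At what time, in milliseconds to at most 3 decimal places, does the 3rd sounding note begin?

note 3 onset = 3/2b = 1406.25ms

1. 0.0ms @ 0 + 703.125ms (3/4)
2. 703.125ms @ 3/4 + 703.125ms (3/4)
3. 1406.25ms @ 3/2 + 468.75ms (1/2)
4. 1875.0ms @ 2 + 1875.0ms (2)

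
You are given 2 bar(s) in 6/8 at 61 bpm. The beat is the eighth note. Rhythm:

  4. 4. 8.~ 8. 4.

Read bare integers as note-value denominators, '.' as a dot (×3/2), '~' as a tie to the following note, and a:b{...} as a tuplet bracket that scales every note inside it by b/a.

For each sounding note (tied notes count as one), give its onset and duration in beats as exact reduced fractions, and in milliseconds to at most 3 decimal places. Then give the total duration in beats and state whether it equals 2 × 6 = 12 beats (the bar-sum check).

1) 0.0ms=0b +2950.82ms=3b
2) 2950.82ms=3b +2950.82ms=3b
3) 5901.639ms=6b +2950.82ms=3b
4) 8852.459ms=9b +2950.82ms=3b
Σ=12b of 12 (61bpm 6/8) — PASS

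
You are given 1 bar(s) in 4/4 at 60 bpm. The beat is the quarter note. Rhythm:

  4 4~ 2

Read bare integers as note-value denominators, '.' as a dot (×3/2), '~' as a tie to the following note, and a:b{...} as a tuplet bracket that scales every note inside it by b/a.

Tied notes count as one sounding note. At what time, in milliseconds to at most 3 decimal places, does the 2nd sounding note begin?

1. 0.0ms @ 0 + 1000.0ms (1)
2. 1000.0ms @ 1 + 3000.0ms (3)

note 2 onset = 1b = 1000.0ms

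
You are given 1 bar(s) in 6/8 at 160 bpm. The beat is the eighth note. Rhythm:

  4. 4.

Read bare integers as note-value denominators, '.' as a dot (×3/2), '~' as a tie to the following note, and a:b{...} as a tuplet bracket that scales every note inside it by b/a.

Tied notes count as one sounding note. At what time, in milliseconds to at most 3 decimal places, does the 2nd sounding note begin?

note 2 onset = 3b = 1125.0ms

1. 0.0ms @ 0 + 1125.0ms (3)
2. 1125.0ms @ 3 + 1125.0ms (3)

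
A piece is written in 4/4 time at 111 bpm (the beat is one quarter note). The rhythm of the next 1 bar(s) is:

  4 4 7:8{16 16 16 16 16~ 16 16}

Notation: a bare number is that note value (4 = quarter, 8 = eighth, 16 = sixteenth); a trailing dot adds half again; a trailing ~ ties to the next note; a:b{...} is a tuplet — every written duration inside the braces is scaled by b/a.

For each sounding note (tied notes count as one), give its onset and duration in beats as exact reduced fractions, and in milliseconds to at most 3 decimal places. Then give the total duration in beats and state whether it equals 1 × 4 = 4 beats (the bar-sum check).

1) 0.0ms=0b +540.541ms=1b
2) 540.541ms=1b +540.541ms=1b
3) 1081.081ms=2b +154.44ms=2/7b
4) 1235.521ms=16/7b +154.44ms=2/7b
5) 1389.961ms=18/7b +154.44ms=2/7b
6) 1544.402ms=20/7b +154.44ms=2/7b
7) 1698.842ms=22/7b +308.88ms=4/7b
8) 2007.722ms=26/7b +154.44ms=2/7b
Σ=4b of 4 (111bpm 4/4) — PASS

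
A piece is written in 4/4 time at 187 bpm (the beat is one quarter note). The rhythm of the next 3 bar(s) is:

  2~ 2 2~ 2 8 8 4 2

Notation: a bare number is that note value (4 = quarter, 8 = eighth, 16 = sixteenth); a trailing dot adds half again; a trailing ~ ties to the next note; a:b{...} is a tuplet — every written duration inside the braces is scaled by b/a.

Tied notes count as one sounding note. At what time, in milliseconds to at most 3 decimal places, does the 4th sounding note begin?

1. 0.0ms @ 0 + 1283.422ms (4)
2. 1283.422ms @ 4 + 1283.422ms (4)
3. 2566.845ms @ 8 + 160.428ms (1/2)
4. 2727.273ms @ 17/2 + 160.428ms (1/2)
5. 2887.701ms @ 9 + 320.856ms (1)
6. 3208.556ms @ 10 + 641.711ms (2)

note 4 onset = 17/2b = 2727.273ms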